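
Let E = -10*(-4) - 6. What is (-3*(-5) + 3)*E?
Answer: 612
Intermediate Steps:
E = 34 (E = 40 - 6 = 34)
(-3*(-5) + 3)*E = (-3*(-5) + 3)*34 = (15 + 3)*34 = 18*34 = 612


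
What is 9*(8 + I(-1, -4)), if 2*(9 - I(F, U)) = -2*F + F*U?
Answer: 126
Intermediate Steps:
I(F, U) = 9 + F - F*U/2 (I(F, U) = 9 - (-2*F + F*U)/2 = 9 + (F - F*U/2) = 9 + F - F*U/2)
9*(8 + I(-1, -4)) = 9*(8 + (9 - 1 - ½*(-1)*(-4))) = 9*(8 + (9 - 1 - 2)) = 9*(8 + 6) = 9*14 = 126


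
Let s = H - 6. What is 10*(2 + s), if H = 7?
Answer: 30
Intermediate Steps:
s = 1 (s = 7 - 6 = 1)
10*(2 + s) = 10*(2 + 1) = 10*3 = 30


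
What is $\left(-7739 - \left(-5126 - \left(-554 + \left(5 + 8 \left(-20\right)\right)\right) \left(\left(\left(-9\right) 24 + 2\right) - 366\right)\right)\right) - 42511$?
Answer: $366096$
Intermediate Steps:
$\left(-7739 - \left(-5126 - \left(-554 + \left(5 + 8 \left(-20\right)\right)\right) \left(\left(\left(-9\right) 24 + 2\right) - 366\right)\right)\right) - 42511 = \left(-7739 - \left(-5126 - \left(-554 + \left(5 - 160\right)\right) \left(\left(-216 + 2\right) - 366\right)\right)\right) - 42511 = \left(-7739 - \left(-5126 - \left(-554 - 155\right) \left(-214 - 366\right)\right)\right) - 42511 = \left(-7739 + \left(\left(\left(-709\right) \left(-580\right) - 74\right) + 5200\right)\right) - 42511 = \left(-7739 + \left(\left(411220 - 74\right) + 5200\right)\right) - 42511 = \left(-7739 + \left(411146 + 5200\right)\right) - 42511 = \left(-7739 + 416346\right) - 42511 = 408607 - 42511 = 366096$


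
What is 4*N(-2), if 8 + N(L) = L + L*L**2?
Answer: -72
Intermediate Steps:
N(L) = -8 + L + L**3 (N(L) = -8 + (L + L*L**2) = -8 + (L + L**3) = -8 + L + L**3)
4*N(-2) = 4*(-8 - 2 + (-2)**3) = 4*(-8 - 2 - 8) = 4*(-18) = -72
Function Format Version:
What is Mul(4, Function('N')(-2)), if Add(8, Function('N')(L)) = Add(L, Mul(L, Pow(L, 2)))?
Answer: -72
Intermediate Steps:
Function('N')(L) = Add(-8, L, Pow(L, 3)) (Function('N')(L) = Add(-8, Add(L, Mul(L, Pow(L, 2)))) = Add(-8, Add(L, Pow(L, 3))) = Add(-8, L, Pow(L, 3)))
Mul(4, Function('N')(-2)) = Mul(4, Add(-8, -2, Pow(-2, 3))) = Mul(4, Add(-8, -2, -8)) = Mul(4, -18) = -72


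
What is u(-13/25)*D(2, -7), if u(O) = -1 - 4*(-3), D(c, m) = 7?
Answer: 77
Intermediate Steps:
u(O) = 11 (u(O) = -1 + 12 = 11)
u(-13/25)*D(2, -7) = 11*7 = 77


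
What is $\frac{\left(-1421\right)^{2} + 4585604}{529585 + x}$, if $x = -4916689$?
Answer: $- \frac{2201615}{1462368} \approx -1.5055$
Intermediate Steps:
$\frac{\left(-1421\right)^{2} + 4585604}{529585 + x} = \frac{\left(-1421\right)^{2} + 4585604}{529585 - 4916689} = \frac{2019241 + 4585604}{-4387104} = 6604845 \left(- \frac{1}{4387104}\right) = - \frac{2201615}{1462368}$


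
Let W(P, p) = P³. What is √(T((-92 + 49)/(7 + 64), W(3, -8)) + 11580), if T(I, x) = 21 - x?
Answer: 3*√1286 ≈ 107.58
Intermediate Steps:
√(T((-92 + 49)/(7 + 64), W(3, -8)) + 11580) = √((21 - 1*3³) + 11580) = √((21 - 1*27) + 11580) = √((21 - 27) + 11580) = √(-6 + 11580) = √11574 = 3*√1286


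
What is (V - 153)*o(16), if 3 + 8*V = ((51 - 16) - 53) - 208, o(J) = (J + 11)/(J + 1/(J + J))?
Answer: -5812/19 ≈ -305.89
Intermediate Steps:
o(J) = (11 + J)/(J + 1/(2*J))
V = -229/8 (V = -3/8 + (((51 - 16) - 53) - 208)/8 = -3/8 + ((35 - 53) - 208)/8 = -3/8 + (-18 - 208)/8 = -3/8 + (1/8)*(-226) = -3/8 - 113/4 = -229/8 ≈ -28.625)
(V - 153)*o(16) = (-229/8 - 153)*(2*16*(11 + 16)/(1 + 2*16**2)) = -1453*16*27/(4*(1 + 2*256)) = -1453*16*27/(4*(1 + 512)) = -1453*16*27/(4*513) = -1453/8*32/19 = -5812/19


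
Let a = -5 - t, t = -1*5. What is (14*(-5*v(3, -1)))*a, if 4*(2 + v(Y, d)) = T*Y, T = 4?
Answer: 0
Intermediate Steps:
t = -5
a = 0 (a = -5 - 1*(-5) = -5 + 5 = 0)
v(Y, d) = -2 + Y (v(Y, d) = -2 + (4*Y)/4 = -2 + Y)
(14*(-5*v(3, -1)))*a = (14*(-5*(-2 + 3)))*0 = (14*(-5*1))*0 = (14*(-5))*0 = -70*0 = 0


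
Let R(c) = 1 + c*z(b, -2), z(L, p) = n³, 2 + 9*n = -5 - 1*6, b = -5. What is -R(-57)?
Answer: -41986/243 ≈ -172.78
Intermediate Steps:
n = -13/9 (n = -2/9 + (-5 - 1*6)/9 = -2/9 + (-5 - 6)/9 = -2/9 + (⅑)*(-11) = -2/9 - 11/9 = -13/9 ≈ -1.4444)
z(L, p) = -2197/729 (z(L, p) = (-13/9)³ = -2197/729)
R(c) = 1 - 2197*c/729 (R(c) = 1 + c*(-2197/729) = 1 - 2197*c/729)
-R(-57) = -(1 - 2197/729*(-57)) = -(1 + 41743/243) = -1*41986/243 = -41986/243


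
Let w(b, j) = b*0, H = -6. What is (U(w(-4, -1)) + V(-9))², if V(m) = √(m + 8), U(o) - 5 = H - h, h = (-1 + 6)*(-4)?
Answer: (19 + I)² ≈ 360.0 + 38.0*I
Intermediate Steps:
h = -20 (h = 5*(-4) = -20)
w(b, j) = 0
U(o) = 19 (U(o) = 5 + (-6 - 1*(-20)) = 5 + (-6 + 20) = 5 + 14 = 19)
V(m) = √(8 + m)
(U(w(-4, -1)) + V(-9))² = (19 + √(8 - 9))² = (19 + √(-1))² = (19 + I)²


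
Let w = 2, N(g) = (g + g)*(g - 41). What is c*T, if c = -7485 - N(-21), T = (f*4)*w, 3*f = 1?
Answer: -26904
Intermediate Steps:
N(g) = 2*g*(-41 + g) (N(g) = (2*g)*(-41 + g) = 2*g*(-41 + g))
f = ⅓ (f = (⅓)*1 = ⅓ ≈ 0.33333)
T = 8/3 (T = ((⅓)*4)*2 = (4/3)*2 = 8/3 ≈ 2.6667)
c = -10089 (c = -7485 - 2*(-21)*(-41 - 21) = -7485 - 2*(-21)*(-62) = -7485 - 1*2604 = -7485 - 2604 = -10089)
c*T = -10089*8/3 = -26904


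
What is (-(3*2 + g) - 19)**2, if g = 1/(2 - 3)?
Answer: 576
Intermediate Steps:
g = -1 (g = 1/(-1) = -1)
(-(3*2 + g) - 19)**2 = (-(3*2 - 1) - 19)**2 = (-(6 - 1) - 19)**2 = (-1*5 - 19)**2 = (-5 - 19)**2 = (-24)**2 = 576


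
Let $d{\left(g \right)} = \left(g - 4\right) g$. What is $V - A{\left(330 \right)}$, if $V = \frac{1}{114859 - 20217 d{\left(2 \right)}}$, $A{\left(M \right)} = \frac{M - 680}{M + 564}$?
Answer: $\frac{34252672}{87489969} \approx 0.3915$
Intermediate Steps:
$d{\left(g \right)} = g \left(-4 + g\right)$ ($d{\left(g \right)} = \left(-4 + g\right) g = g \left(-4 + g\right)$)
$A{\left(M \right)} = \frac{-680 + M}{564 + M}$
$V = \frac{1}{195727}$ ($V = \frac{1}{114859 - 20217 \cdot 2 \left(-4 + 2\right)} = \frac{1}{114859 - 20217 \cdot 2 \left(-2\right)} = \frac{1}{114859 - -80868} = \frac{1}{114859 + 80868} = \frac{1}{195727} \approx 5.1092 \cdot 10^{-6}$)
$V - A{\left(330 \right)} = \frac{1}{195727} - \frac{-680 + 330}{564 + 330} = \frac{1}{195727} - \frac{1}{894} \left(-350\right) = \frac{1}{195727} - - \frac{175}{447} = \frac{1}{195727} + \frac{175}{447} = \frac{34252672}{87489969}$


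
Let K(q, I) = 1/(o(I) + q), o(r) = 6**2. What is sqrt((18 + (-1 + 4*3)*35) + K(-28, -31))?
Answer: 5*sqrt(258)/4 ≈ 20.078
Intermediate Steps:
o(r) = 36
K(q, I) = 1/(36 + q)
sqrt((18 + (-1 + 4*3)*35) + K(-28, -31)) = sqrt((18 + (-1 + 4*3)*35) + 1/(36 - 28)) = sqrt((18 + (-1 + 12)*35) + 1/8) = sqrt((18 + 11*35) + 1/8) = sqrt((18 + 385) + 1/8) = sqrt(403 + 1/8) = sqrt(3225/8) = 5*sqrt(258)/4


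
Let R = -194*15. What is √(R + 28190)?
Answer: 8*√395 ≈ 159.00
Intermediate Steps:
R = -2910
√(R + 28190) = √(-2910 + 28190) = √25280 = 8*√395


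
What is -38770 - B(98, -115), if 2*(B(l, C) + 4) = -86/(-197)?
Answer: -7636945/197 ≈ -38766.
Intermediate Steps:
B(l, C) = -745/197 (B(l, C) = -4 + (-86/(-197))/2 = -4 + (-86*(-1/197))/2 = -4 + (½)*(86/197) = -4 + 43/197 = -745/197)
-38770 - B(98, -115) = -38770 - 1*(-745/197) = -38770 + 745/197 = -7636945/197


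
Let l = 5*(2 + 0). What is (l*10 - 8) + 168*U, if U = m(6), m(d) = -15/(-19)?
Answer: 4268/19 ≈ 224.63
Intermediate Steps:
l = 10 (l = 5*2 = 10)
m(d) = 15/19 (m(d) = -15*(-1/19) = 15/19)
U = 15/19 ≈ 0.78947
(l*10 - 8) + 168*U = (10*10 - 8) + 168*(15/19) = (100 - 8) + 2520/19 = 92 + 2520/19 = 4268/19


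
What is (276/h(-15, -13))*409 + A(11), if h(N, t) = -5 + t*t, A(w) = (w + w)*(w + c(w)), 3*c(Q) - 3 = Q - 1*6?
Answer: 121645/123 ≈ 988.98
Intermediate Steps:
c(Q) = -1 + Q/3 (c(Q) = 1 + (Q - 1*6)/3 = 1 + (Q - 6)/3 = 1 + (-6 + Q)/3 = 1 + (-2 + Q/3) = -1 + Q/3)
A(w) = 2*w*(-1 + 4*w/3) (A(w) = (w + w)*(w + (-1 + w/3)) = (2*w)*(-1 + 4*w/3) = 2*w*(-1 + 4*w/3))
h(N, t) = -5 + t²
(276/h(-15, -13))*409 + A(11) = (276/(-5 + (-13)²))*409 + (⅔)*11*(-3 + 4*11) = (276/(-5 + 169))*409 + (⅔)*11*(-3 + 44) = (276/164)*409 + (⅔)*11*41 = (276*(1/164))*409 + 902/3 = (69/41)*409 + 902/3 = 28221/41 + 902/3 = 121645/123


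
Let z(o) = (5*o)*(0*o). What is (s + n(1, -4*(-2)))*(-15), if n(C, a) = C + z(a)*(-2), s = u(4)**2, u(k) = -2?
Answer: -75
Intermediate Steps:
z(o) = 0 (z(o) = (5*o)*0 = 0)
s = 4 (s = (-2)**2 = 4)
n(C, a) = C (n(C, a) = C + 0*(-2) = C + 0 = C)
(s + n(1, -4*(-2)))*(-15) = (4 + 1)*(-15) = 5*(-15) = -75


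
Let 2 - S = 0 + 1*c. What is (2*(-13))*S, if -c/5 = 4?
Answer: -572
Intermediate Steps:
c = -20 (c = -5*4 = -20)
S = 22 (S = 2 - (0 + 1*(-20)) = 2 - (0 - 20) = 2 - 1*(-20) = 2 + 20 = 22)
(2*(-13))*S = (2*(-13))*22 = -26*22 = -572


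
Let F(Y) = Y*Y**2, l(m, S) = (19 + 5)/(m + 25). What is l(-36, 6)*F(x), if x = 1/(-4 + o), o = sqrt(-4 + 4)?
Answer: 3/88 ≈ 0.034091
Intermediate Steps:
l(m, S) = 24/(25 + m)
o = 0 (o = sqrt(0) = 0)
x = -1/4 (x = 1/(-4 + 0) = 1/(-4) = -1/4 ≈ -0.25000)
F(Y) = Y**3
l(-36, 6)*F(x) = (24/(25 - 36))*(-1/4)**3 = (24/(-11))*(-1/64) = (24*(-1/11))*(-1/64) = -24/11*(-1/64) = 3/88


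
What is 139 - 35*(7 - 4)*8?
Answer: -701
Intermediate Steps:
139 - 35*(7 - 4)*8 = 139 - 105*8 = 139 - 35*24 = 139 - 840 = -701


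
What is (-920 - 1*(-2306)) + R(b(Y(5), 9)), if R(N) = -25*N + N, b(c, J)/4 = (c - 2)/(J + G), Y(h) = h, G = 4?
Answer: 17730/13 ≈ 1363.8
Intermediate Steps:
b(c, J) = 4*(-2 + c)/(4 + J) (b(c, J) = 4*((c - 2)/(J + 4)) = 4*((-2 + c)/(4 + J)) = 4*(-2 + c)/(4 + J))
R(N) = -24*N
(-920 - 1*(-2306)) + R(b(Y(5), 9)) = (-920 - 1*(-2306)) - 96*(-2 + 5)/(4 + 9) = (-920 + 2306) - 96*3/13 = 1386 - 96*3/13 = 1386 - 24*12/13 = 1386 - 288/13 = 17730/13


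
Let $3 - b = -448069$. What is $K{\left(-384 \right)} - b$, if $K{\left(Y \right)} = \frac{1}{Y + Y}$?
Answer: $- \frac{344119297}{768} \approx -4.4807 \cdot 10^{5}$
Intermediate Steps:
$K{\left(Y \right)} = \frac{1}{2 Y}$
$b = 448072$ ($b = 3 - -448069 = 3 + 448069 = 448072$)
$K{\left(-384 \right)} - b = \frac{1}{2 \left(-384\right)} - 448072 = \frac{1}{2} \left(- \frac{1}{384}\right) - 448072 = - \frac{1}{768} - 448072 = - \frac{344119297}{768}$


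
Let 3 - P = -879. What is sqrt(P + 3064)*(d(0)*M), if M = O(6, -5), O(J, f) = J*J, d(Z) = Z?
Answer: 0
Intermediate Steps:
O(J, f) = J**2
P = 882 (P = 3 - 1*(-879) = 3 + 879 = 882)
M = 36 (M = 6**2 = 36)
sqrt(P + 3064)*(d(0)*M) = sqrt(882 + 3064)*(0*36) = sqrt(3946)*0 = 0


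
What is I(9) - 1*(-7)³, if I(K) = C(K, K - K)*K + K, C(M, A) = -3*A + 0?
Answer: 352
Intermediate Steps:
C(M, A) = -3*A
I(K) = K (I(K) = (-3*(K - K))*K + K = (-3*0)*K + K = 0*K + K = 0 + K = K)
I(9) - 1*(-7)³ = 9 - 1*(-7)³ = 9 - 1*(-343) = 9 + 343 = 352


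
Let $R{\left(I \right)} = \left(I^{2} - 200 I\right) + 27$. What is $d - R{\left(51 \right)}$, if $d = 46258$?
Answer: $53830$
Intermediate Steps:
$R{\left(I \right)} = 27 + I^{2} - 200 I$
$d - R{\left(51 \right)} = 46258 - \left(27 + 51^{2} - 10200\right) = 46258 - \left(27 + 2601 - 10200\right) = 46258 - -7572 = 46258 + 7572 = 53830$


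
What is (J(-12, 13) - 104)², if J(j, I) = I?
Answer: 8281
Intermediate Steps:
(J(-12, 13) - 104)² = (13 - 104)² = (-91)² = 8281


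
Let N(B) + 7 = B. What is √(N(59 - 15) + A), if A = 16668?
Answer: √16705 ≈ 129.25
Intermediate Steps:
N(B) = -7 + B
√(N(59 - 15) + A) = √((-7 + (59 - 15)) + 16668) = √((-7 + 44) + 16668) = √(37 + 16668) = √16705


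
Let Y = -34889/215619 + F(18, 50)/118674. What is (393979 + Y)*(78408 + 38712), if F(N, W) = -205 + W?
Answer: 65595502100472013120/1421576067 ≈ 4.6143e+10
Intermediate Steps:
Y = -1391279377/8529456402 (Y = -34889/215619 + (-205 + 50)/118674 = -34889*1/215619 - 155*1/118674 = -34889/215619 - 155/118674 = -1391279377/8529456402 ≈ -0.16311)
(393979 + Y)*(78408 + 38712) = (393979 - 1391279377/8529456402)*(78408 + 38712) = (3360425312524181/8529456402)*117120 = 65595502100472013120/1421576067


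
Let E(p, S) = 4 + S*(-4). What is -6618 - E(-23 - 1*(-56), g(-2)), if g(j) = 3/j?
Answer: -6628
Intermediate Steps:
E(p, S) = 4 - 4*S
-6618 - E(-23 - 1*(-56), g(-2)) = -6618 - (4 - 12/(-2)) = -6618 - (4 - 12*(-1)/2) = -6618 - (4 - 4*(-3/2)) = -6618 - (4 + 6) = -6618 - 1*10 = -6618 - 10 = -6628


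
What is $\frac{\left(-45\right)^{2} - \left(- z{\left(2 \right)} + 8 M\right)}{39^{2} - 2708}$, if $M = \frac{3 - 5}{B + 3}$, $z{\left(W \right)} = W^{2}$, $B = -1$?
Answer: $- \frac{2037}{1187} \approx -1.7161$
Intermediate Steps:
$M = -1$ ($M = \frac{3 - 5}{-1 + 3} = - \frac{2}{2} = \left(-2\right) \frac{1}{2} = -1$)
$\frac{\left(-45\right)^{2} - \left(- z{\left(2 \right)} + 8 M\right)}{39^{2} - 2708} = \frac{\left(-45\right)^{2} + \left(2^{2} - -8\right)}{39^{2} - 2708} = \frac{2025 + \left(4 + 8\right)}{1521 - 2708} = \frac{2025 + 12}{-1187} = 2037 \left(- \frac{1}{1187}\right) = - \frac{2037}{1187}$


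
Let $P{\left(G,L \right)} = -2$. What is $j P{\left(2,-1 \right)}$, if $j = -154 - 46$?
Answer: $400$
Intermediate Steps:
$j = -200$
$j P{\left(2,-1 \right)} = \left(-200\right) \left(-2\right) = 400$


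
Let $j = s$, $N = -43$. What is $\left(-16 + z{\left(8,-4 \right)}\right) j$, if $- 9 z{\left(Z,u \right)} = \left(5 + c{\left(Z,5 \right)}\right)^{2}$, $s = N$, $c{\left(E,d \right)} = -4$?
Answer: $\frac{6235}{9} \approx 692.78$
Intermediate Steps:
$s = -43$
$z{\left(Z,u \right)} = - \frac{1}{9}$ ($z{\left(Z,u \right)} = - \frac{\left(5 - 4\right)^{2}}{9} = - \frac{1^{2}}{9} = \left(- \frac{1}{9}\right) 1 = - \frac{1}{9}$)
$j = -43$
$\left(-16 + z{\left(8,-4 \right)}\right) j = \left(-16 - \frac{1}{9}\right) \left(-43\right) = \left(- \frac{145}{9}\right) \left(-43\right) = \frac{6235}{9}$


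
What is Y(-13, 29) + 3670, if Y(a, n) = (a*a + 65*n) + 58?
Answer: 5782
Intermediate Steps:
Y(a, n) = 58 + a² + 65*n (Y(a, n) = (a² + 65*n) + 58 = 58 + a² + 65*n)
Y(-13, 29) + 3670 = (58 + (-13)² + 65*29) + 3670 = (58 + 169 + 1885) + 3670 = 2112 + 3670 = 5782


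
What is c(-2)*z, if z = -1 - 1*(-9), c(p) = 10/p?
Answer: -40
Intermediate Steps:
z = 8 (z = -1 + 9 = 8)
c(-2)*z = (10/(-2))*8 = (10*(-½))*8 = -5*8 = -40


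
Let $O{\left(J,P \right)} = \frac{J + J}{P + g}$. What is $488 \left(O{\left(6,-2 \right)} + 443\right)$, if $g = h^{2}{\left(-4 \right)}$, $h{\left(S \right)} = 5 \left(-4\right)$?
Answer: $\frac{43023544}{199} \approx 2.162 \cdot 10^{5}$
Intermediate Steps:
$h{\left(S \right)} = -20$
$g = 400$ ($g = \left(-20\right)^{2} = 400$)
$O{\left(J,P \right)} = \frac{2 J}{400 + P}$ ($O{\left(J,P \right)} = \frac{J + J}{P + 400} = \frac{2 J}{400 + P}$)
$488 \left(O{\left(6,-2 \right)} + 443\right) = 488 \left(2 \cdot 6 \frac{1}{400 - 2} + 443\right) = 488 \left(2 \cdot 6 \cdot \frac{1}{398} + 443\right) = 488 \left(\frac{6}{199} + 443\right) = 488 \cdot \frac{88163}{199} = \frac{43023544}{199}$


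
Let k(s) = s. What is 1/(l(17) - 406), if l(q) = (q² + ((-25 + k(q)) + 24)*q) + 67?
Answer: 1/222 ≈ 0.0045045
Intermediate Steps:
l(q) = 67 + q² + q*(-1 + q) (l(q) = (q² + ((-25 + q) + 24)*q) + 67 = (q² + (-1 + q)*q) + 67 = (q² + q*(-1 + q)) + 67 = 67 + q² + q*(-1 + q))
1/(l(17) - 406) = 1/((67 - 1*17 + 2*17²) - 406) = 1/((67 - 17 + 2*289) - 406) = 1/((67 - 17 + 578) - 406) = 1/(628 - 406) = 1/222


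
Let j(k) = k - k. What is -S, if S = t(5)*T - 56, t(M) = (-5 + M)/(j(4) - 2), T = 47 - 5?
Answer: 56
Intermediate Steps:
j(k) = 0
T = 42
t(M) = 5/2 - M/2 (t(M) = (-5 + M)/(0 - 2) = (-5 + M)/(-2) = (-5 + M)*(-1/2) = 5/2 - M/2)
S = -56 (S = (5/2 - 1/2*5)*42 - 56 = (5/2 - 5/2)*42 - 56 = 0*42 - 56 = 0 - 56 = -56)
-S = -1*(-56) = 56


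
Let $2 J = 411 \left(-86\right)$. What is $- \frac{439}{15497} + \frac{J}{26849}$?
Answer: $- \frac{285665192}{416078953} \approx -0.68656$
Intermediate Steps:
$J = -17673$ ($J = \frac{411 \left(-86\right)}{2} = \frac{1}{2} \left(-35346\right) = -17673$)
$- \frac{439}{15497} + \frac{J}{26849} = - \frac{439}{15497} - \frac{17673}{26849} = - \frac{285665192}{416078953}$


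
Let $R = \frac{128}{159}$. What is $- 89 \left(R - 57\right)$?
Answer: $\frac{795215}{159} \approx 5001.4$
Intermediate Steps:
$R = \frac{128}{159}$ ($R = 128 \cdot \frac{1}{159} = \frac{128}{159} \approx 0.80503$)
$- 89 \left(R - 57\right) = - 89 \left(\frac{128}{159} - 57\right) = \left(-89\right) \left(- \frac{8935}{159}\right) = \frac{795215}{159}$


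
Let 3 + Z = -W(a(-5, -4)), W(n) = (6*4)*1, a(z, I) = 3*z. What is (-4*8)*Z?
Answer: 864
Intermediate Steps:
W(n) = 24 (W(n) = 24*1 = 24)
Z = -27 (Z = -3 - 1*24 = -3 - 24 = -27)
(-4*8)*Z = -4*8*(-27) = -32*(-27) = 864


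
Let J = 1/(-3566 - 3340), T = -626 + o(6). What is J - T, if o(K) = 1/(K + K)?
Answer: 8645159/13812 ≈ 625.92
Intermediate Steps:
o(K) = 1/(2*K)
T = -7511/12 (T = -626 + (½)/6 = -626 + (½)*(⅙) = -626 + 1/12 = -7511/12 ≈ -625.92)
J = -1/6906 (J = 1/(-6906) = -1/6906 ≈ -0.00014480)
J - T = -1/6906 - 1*(-7511/12) = -1/6906 + 7511/12 = 8645159/13812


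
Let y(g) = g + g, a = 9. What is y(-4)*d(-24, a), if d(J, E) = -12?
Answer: 96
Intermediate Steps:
y(g) = 2*g
y(-4)*d(-24, a) = (2*(-4))*(-12) = -8*(-12) = 96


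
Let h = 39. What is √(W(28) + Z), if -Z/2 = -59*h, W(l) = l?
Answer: √4630 ≈ 68.044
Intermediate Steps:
Z = 4602 (Z = -(-118)*39 = -2*(-2301) = 4602)
√(W(28) + Z) = √(28 + 4602) = √4630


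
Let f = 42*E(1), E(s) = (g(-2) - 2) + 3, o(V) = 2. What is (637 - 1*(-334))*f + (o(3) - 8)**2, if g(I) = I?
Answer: -40746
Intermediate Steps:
E(s) = -1 (E(s) = (-2 - 2) + 3 = -4 + 3 = -1)
f = -42 (f = 42*(-1) = -42)
(637 - 1*(-334))*f + (o(3) - 8)**2 = (637 - 1*(-334))*(-42) + (2 - 8)**2 = (637 + 334)*(-42) + (-6)**2 = 971*(-42) + 36 = -40782 + 36 = -40746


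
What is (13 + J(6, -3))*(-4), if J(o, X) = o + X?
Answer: -64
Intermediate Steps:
J(o, X) = X + o
(13 + J(6, -3))*(-4) = (13 + (-3 + 6))*(-4) = (13 + 3)*(-4) = 16*(-4) = -64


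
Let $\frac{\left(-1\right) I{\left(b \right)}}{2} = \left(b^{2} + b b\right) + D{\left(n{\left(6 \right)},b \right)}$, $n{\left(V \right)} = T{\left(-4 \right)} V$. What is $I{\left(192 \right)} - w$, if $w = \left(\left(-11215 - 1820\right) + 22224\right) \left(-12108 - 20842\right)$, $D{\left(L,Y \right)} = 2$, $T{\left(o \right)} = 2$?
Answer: $302630090$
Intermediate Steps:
$n{\left(V \right)} = 2 V$
$I{\left(b \right)} = -4 - 4 b^{2}$ ($I{\left(b \right)} = - 2 \left(\left(b^{2} + b b\right) + 2\right) = - 2 \left(\left(b^{2} + b^{2}\right) + 2\right) = - 2 \left(2 b^{2} + 2\right) = - 2 \left(2 + 2 b^{2}\right) = -4 - 4 b^{2}$)
$w = -302777550$ ($w = \left(-13035 + 22224\right) \left(-32950\right) = 9189 \left(-32950\right) = -302777550$)
$I{\left(192 \right)} - w = \left(-4 - 4 \cdot 192^{2}\right) - -302777550 = \left(-4 - 147456\right) + 302777550 = -147460 + 302777550 = 302630090$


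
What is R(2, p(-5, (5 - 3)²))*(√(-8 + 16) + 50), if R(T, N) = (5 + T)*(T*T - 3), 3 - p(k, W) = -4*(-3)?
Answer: 350 + 14*√2 ≈ 369.80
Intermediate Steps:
p(k, W) = -9 (p(k, W) = 3 - (-4)*(-3) = 3 - 1*12 = 3 - 12 = -9)
R(T, N) = (-3 + T²)*(5 + T) (R(T, N) = (5 + T)*(T² - 3) = (5 + T)*(-3 + T²) = (-3 + T²)*(5 + T))
R(2, p(-5, (5 - 3)²))*(√(-8 + 16) + 50) = (-15 + 2³ - 3*2 + 5*2²)*(√(-8 + 16) + 50) = (-15 + 8 - 6 + 5*4)*(√8 + 50) = (-15 + 8 - 6 + 20)*(2*√2 + 50) = 7*(50 + 2*√2) = 350 + 14*√2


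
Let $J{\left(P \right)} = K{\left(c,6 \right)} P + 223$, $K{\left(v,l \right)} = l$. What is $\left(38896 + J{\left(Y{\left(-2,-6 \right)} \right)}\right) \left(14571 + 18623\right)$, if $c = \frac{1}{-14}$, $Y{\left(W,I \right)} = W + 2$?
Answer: $1298516086$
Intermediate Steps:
$Y{\left(W,I \right)} = 2 + W$
$c = - \frac{1}{14} \approx -0.071429$
$J{\left(P \right)} = 223 + 6 P$ ($J{\left(P \right)} = 6 P + 223 = 223 + 6 P$)
$\left(38896 + J{\left(Y{\left(-2,-6 \right)} \right)}\right) \left(14571 + 18623\right) = \left(38896 + \left(223 + 6 \left(2 - 2\right)\right)\right) \left(14571 + 18623\right) = \left(38896 + \left(223 + 6 \cdot 0\right)\right) 33194 = \left(38896 + \left(223 + 0\right)\right) 33194 = \left(38896 + 223\right) 33194 = 39119 \cdot 33194 = 1298516086$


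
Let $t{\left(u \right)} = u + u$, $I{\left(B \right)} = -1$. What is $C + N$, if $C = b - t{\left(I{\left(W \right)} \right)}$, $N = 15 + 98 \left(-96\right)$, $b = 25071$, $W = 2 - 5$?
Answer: $15680$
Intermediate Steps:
$W = -3$ ($W = 2 - 5 = -3$)
$t{\left(u \right)} = 2 u$
$N = -9393$ ($N = 15 - 9408 = -9393$)
$C = 25073$ ($C = 25071 - 2 \left(-1\right) = 25071 - -2 = 25071 + 2 = 25073$)
$C + N = 25073 - 9393 = 15680$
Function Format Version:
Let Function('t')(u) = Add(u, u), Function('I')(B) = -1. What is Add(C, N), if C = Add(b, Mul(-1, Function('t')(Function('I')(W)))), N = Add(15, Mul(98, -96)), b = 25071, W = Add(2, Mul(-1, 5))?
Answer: 15680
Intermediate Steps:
W = -3 (W = Add(2, -5) = -3)
Function('t')(u) = Mul(2, u)
N = -9393 (N = Add(15, -9408) = -9393)
C = 25073 (C = Add(25071, Mul(-1, Mul(2, -1))) = Add(25071, Mul(-1, -2)) = Add(25071, 2) = 25073)
Add(C, N) = Add(25073, -9393) = 15680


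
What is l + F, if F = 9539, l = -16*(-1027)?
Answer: 25971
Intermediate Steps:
l = 16432
l + F = 16432 + 9539 = 25971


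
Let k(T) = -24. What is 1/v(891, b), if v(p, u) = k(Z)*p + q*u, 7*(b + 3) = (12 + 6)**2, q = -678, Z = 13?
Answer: -7/355122 ≈ -1.9712e-5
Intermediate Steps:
b = 303/7 (b = -3 + (12 + 6)**2/7 = -3 + (1/7)*18**2 = -3 + (1/7)*324 = -3 + 324/7 = 303/7 ≈ 43.286)
v(p, u) = -678*u - 24*p (v(p, u) = -24*p - 678*u = -678*u - 24*p)
1/v(891, b) = 1/(-678*303/7 - 24*891) = 1/(-205434/7 - 21384) = 1/(-355122/7) = -7/355122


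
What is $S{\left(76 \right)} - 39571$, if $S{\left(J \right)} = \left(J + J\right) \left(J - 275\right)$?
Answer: $-69819$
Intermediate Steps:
$S{\left(J \right)} = 2 J \left(-275 + J\right)$
$S{\left(76 \right)} - 39571 = 2 \cdot 76 \left(-275 + 76\right) - 39571 = 2 \cdot 76 \left(-199\right) - 39571 = -30248 - 39571 = -69819$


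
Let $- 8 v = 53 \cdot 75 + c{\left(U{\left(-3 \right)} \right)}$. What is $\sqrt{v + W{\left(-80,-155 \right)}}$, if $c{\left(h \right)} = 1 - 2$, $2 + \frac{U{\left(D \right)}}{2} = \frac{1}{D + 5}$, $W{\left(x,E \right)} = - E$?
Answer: $\frac{i \sqrt{1367}}{2} \approx 18.486 i$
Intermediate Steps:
$U{\left(D \right)} = -4 + \frac{2}{5 + D}$ ($U{\left(D \right)} = -4 + \frac{2}{D + 5} = -4 + \frac{2}{5 + D}$)
$c{\left(h \right)} = -1$ ($c{\left(h \right)} = 1 - 2 = -1$)
$v = - \frac{1987}{4}$ ($v = - \frac{53 \cdot 75 - 1}{8} = - \frac{3975 - 1}{8} = \left(- \frac{1}{8}\right) 3974 = - \frac{1987}{4} \approx -496.75$)
$\sqrt{v + W{\left(-80,-155 \right)}} = \sqrt{- \frac{1987}{4} - -155} = \sqrt{- \frac{1987}{4} + 155} = \sqrt{- \frac{1367}{4}} = \frac{i \sqrt{1367}}{2}$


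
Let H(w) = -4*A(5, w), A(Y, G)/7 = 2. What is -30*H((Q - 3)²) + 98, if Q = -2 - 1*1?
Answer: 1778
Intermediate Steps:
Q = -3 (Q = -2 - 1 = -3)
A(Y, G) = 14 (A(Y, G) = 7*2 = 14)
H(w) = -56 (H(w) = -4*14 = -56)
-30*H((Q - 3)²) + 98 = -30*(-56) + 98 = 1680 + 98 = 1778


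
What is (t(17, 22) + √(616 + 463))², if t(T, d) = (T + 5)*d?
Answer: (484 + √1079)² ≈ 2.6713e+5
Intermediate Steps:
t(T, d) = d*(5 + T) (t(T, d) = (5 + T)*d = d*(5 + T))
(t(17, 22) + √(616 + 463))² = (22*(5 + 17) + √(616 + 463))² = (22*22 + √1079)² = (484 + √1079)²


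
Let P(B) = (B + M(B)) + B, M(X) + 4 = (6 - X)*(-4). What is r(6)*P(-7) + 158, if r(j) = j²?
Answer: -2362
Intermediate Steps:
M(X) = -28 + 4*X (M(X) = -4 + (6 - X)*(-4) = -4 + (-24 + 4*X) = -28 + 4*X)
P(B) = -28 + 6*B (P(B) = (B + (-28 + 4*B)) + B = (-28 + 5*B) + B = -28 + 6*B)
r(6)*P(-7) + 158 = 6²*(-28 + 6*(-7)) + 158 = 36*(-28 - 42) + 158 = 36*(-70) + 158 = -2520 + 158 = -2362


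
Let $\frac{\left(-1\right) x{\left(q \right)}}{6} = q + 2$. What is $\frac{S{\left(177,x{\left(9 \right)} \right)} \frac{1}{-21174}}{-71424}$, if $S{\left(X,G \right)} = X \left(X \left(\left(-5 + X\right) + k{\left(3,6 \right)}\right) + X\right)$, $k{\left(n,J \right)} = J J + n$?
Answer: $\frac{184493}{42009216} \approx 0.0043917$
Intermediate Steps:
$x{\left(q \right)} = -12 - 6 q$ ($x{\left(q \right)} = - 6 \left(q + 2\right) = - 6 \left(2 + q\right) = -12 - 6 q$)
$k{\left(n,J \right)} = n + J^{2}$ ($k{\left(n,J \right)} = J^{2} + n = n + J^{2}$)
$S{\left(X,G \right)} = X \left(X + X \left(34 + X\right)\right)$ ($S{\left(X,G \right)} = X \left(X \left(\left(-5 + X\right) + \left(3 + 6^{2}\right)\right) + X\right) = X \left(X \left(\left(-5 + X\right) + \left(3 + 36\right)\right) + X\right) = X \left(X \left(\left(-5 + X\right) + 39\right) + X\right) = X \left(X \left(34 + X\right) + X\right) = X \left(X + X \left(34 + X\right)\right)$)
$\frac{S{\left(177,x{\left(9 \right)} \right)} \frac{1}{-21174}}{-71424} = \frac{177^{2} \left(35 + 177\right) \frac{1}{-21174}}{-71424} = 31329 \cdot 212 \left(- \frac{1}{21174}\right) \left(- \frac{1}{71424}\right) = 6641748 \left(- \frac{1}{21174}\right) \left(- \frac{1}{71424}\right) = \left(- \frac{1106958}{3529}\right) \left(- \frac{1}{71424}\right) = \frac{184493}{42009216}$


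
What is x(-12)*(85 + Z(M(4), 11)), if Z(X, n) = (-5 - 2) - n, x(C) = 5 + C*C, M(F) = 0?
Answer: 9983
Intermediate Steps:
x(C) = 5 + C²
Z(X, n) = -7 - n
x(-12)*(85 + Z(M(4), 11)) = (5 + (-12)²)*(85 + (-7 - 1*11)) = (5 + 144)*(85 + (-7 - 11)) = 149*(85 - 18) = 149*67 = 9983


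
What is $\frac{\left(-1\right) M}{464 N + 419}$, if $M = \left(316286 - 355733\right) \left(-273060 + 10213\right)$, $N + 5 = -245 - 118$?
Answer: $\frac{10368525609}{170333} \approx 60872.0$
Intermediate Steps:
$N = -368$ ($N = -5 - 363 = -368$)
$M = 10368525609$ ($M = \left(-39447\right) \left(-262847\right) = 10368525609$)
$\frac{\left(-1\right) M}{464 N + 419} = \frac{\left(-1\right) 10368525609}{464 \left(-368\right) + 419} = - \frac{10368525609}{-170752 + 419} = - \frac{10368525609}{-170333} = \left(-10368525609\right) \left(- \frac{1}{170333}\right) = \frac{10368525609}{170333}$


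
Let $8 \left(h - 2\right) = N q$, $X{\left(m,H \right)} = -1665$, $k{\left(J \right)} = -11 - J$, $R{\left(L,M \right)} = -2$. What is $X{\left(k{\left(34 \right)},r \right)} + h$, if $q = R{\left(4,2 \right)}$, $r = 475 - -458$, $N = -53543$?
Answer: $\frac{46891}{4} \approx 11723.0$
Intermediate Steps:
$r = 933$ ($r = 475 + 458 = 933$)
$q = -2$
$h = \frac{53551}{4}$ ($h = 2 + \frac{\left(-53543\right) \left(-2\right)}{8} = 2 + \frac{1}{8} \cdot 107086 = 2 + \frac{53543}{4} = \frac{53551}{4} \approx 13388.0$)
$X{\left(k{\left(34 \right)},r \right)} + h = -1665 + \frac{53551}{4} = \frac{46891}{4}$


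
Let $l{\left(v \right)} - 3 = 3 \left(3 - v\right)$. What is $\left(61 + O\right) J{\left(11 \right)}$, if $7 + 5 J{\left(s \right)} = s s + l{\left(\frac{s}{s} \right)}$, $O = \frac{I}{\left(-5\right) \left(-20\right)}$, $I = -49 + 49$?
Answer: $\frac{7503}{5} \approx 1500.6$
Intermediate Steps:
$I = 0$
$l{\left(v \right)} = 12 - 3 v$ ($l{\left(v \right)} = 3 + 3 \left(3 - v\right) = 3 - \left(-9 + 3 v\right) = 12 - 3 v$)
$O = 0$ ($O = \frac{0}{\left(-5\right) \left(-20\right)} = \frac{0}{100} = 0 \cdot \frac{1}{100} = 0$)
$J{\left(s \right)} = \frac{2}{5} + \frac{s^{2}}{5}$ ($J{\left(s \right)} = - \frac{7}{5} + \frac{s s + \left(12 - 3 \frac{s}{s}\right)}{5} = - \frac{7}{5} + \frac{s^{2} + \left(12 - 3\right)}{5} = - \frac{7}{5} + \frac{s^{2} + 9}{5} = - \frac{7}{5} + \frac{9 + s^{2}}{5} = - \frac{7}{5} + \left(\frac{9}{5} + \frac{s^{2}}{5}\right) = \frac{2}{5} + \frac{s^{2}}{5}$)
$\left(61 + O\right) J{\left(11 \right)} = \left(61 + 0\right) \left(\frac{2}{5} + \frac{11^{2}}{5}\right) = 61 \left(\frac{2}{5} + \frac{1}{5} \cdot 121\right) = 61 \left(\frac{2}{5} + \frac{121}{5}\right) = 61 \cdot \frac{123}{5} = \frac{7503}{5}$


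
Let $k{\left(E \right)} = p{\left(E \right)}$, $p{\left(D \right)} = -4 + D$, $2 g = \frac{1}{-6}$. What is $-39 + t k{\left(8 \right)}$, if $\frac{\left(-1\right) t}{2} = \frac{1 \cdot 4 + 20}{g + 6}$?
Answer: $- \frac{5073}{71} \approx -71.451$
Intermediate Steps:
$g = - \frac{1}{12}$ ($g = \frac{1}{2 \left(-6\right)} = \frac{1}{2} \left(- \frac{1}{6}\right) = - \frac{1}{12} \approx -0.083333$)
$k{\left(E \right)} = -4 + E$
$t = - \frac{576}{71}$ ($t = - 2 \frac{1 \cdot 4 + 20}{- \frac{1}{12} + 6} = - 2 \frac{4 + 20}{\frac{71}{12}} = - 2 \cdot 24 \cdot \frac{12}{71} = \left(-2\right) \frac{288}{71} = - \frac{576}{71} \approx -8.1127$)
$-39 + t k{\left(8 \right)} = -39 - \frac{576 \left(-4 + 8\right)}{71} = -39 - \frac{2304}{71} = - \frac{5073}{71}$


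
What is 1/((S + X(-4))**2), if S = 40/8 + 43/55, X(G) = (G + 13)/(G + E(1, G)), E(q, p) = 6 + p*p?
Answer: 12100/477481 ≈ 0.025341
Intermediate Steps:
E(q, p) = 6 + p**2
X(G) = (13 + G)/(6 + G + G**2) (X(G) = (G + 13)/(G + (6 + G**2)) = (13 + G)/(6 + G + G**2))
S = 318/55 (S = 40*(1/8) + 43*(1/55) = 5 + 43/55 = 318/55 ≈ 5.7818)
1/((S + X(-4))**2) = 1/((318/55 + (13 - 4)/(6 - 4 + (-4)**2))**2) = 1/((318/55 + 9/(6 - 4 + 16))**2) = 1/((318/55 + 9/18)**2) = 1/((318/55 + (1/18)*9)**2) = 1/((318/55 + 1/2)**2) = 1/((691/110)**2) = 1/(477481/12100) = 12100/477481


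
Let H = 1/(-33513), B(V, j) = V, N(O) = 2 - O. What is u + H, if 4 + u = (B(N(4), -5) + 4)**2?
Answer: -1/33513 ≈ -2.9839e-5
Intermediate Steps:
H = -1/33513 ≈ -2.9839e-5
u = 0 (u = -4 + ((2 - 1*4) + 4)**2 = -4 + ((2 - 4) + 4)**2 = -4 + (-2 + 4)**2 = -4 + 2**2 = -4 + 4 = 0)
u + H = 0 - 1/33513 = -1/33513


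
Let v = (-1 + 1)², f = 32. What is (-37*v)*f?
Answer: 0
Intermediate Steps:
v = 0 (v = 0² = 0)
(-37*v)*f = -37*0*32 = 0*32 = 0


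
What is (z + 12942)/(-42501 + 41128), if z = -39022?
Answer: 26080/1373 ≈ 18.995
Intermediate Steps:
(z + 12942)/(-42501 + 41128) = (-39022 + 12942)/(-42501 + 41128) = -26080/(-1373) = -26080*(-1/1373) = 26080/1373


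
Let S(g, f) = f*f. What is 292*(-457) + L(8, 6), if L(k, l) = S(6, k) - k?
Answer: -133388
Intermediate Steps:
S(g, f) = f²
L(k, l) = k² - k
292*(-457) + L(8, 6) = 292*(-457) + 8*(-1 + 8) = -133444 + 8*7 = -133444 + 56 = -133388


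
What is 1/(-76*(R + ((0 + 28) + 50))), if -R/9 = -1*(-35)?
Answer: 1/18012 ≈ 5.5519e-5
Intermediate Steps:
R = -315 (R = -(-9)*(-35) = -9*35 = -315)
1/(-76*(R + ((0 + 28) + 50))) = 1/(-76*(-315 + ((0 + 28) + 50))) = 1/(-76*(-315 + (28 + 50))) = 1/(-76*(-315 + 78)) = 1/(-76*(-237)) = 1/18012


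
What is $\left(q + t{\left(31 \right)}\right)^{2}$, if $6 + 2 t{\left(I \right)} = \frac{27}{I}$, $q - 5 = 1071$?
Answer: $\frac{4429301809}{3844} \approx 1.1523 \cdot 10^{6}$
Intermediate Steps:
$q = 1076$ ($q = 5 + 1071 = 1076$)
$t{\left(I \right)} = -3 + \frac{27}{2 I}$ ($t{\left(I \right)} = -3 + \frac{27 \frac{1}{I}}{2} = -3 + \frac{27}{2 I}$)
$\left(q + t{\left(31 \right)}\right)^{2} = \left(1076 - \left(3 - \frac{27}{2 \cdot 31}\right)\right)^{2} = \left(1076 + \left(-3 + \frac{27}{2} \cdot \frac{1}{31}\right)\right)^{2} = \left(1076 + \left(-3 + \frac{27}{62}\right)\right)^{2} = \left(1076 - \frac{159}{62}\right)^{2} = \left(\frac{66553}{62}\right)^{2} = \frac{4429301809}{3844}$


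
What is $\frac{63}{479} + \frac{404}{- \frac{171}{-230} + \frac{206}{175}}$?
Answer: $\frac{1558777843}{7405819} \approx 210.48$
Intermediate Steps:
$\frac{63}{479} + \frac{404}{- \frac{171}{-230} + \frac{206}{175}} = 63 \cdot \frac{1}{479} + \frac{404}{\left(-171\right) \left(- \frac{1}{230}\right) + 206 \cdot \frac{1}{175}} = \frac{63}{479} + \frac{404}{\frac{171}{230} + \frac{206}{175}} = \frac{63}{479} + \frac{404}{\frac{15461}{8050}} = \frac{63}{479} + 404 \cdot \frac{8050}{15461} = \frac{63}{479} + \frac{3252200}{15461} = \frac{1558777843}{7405819}$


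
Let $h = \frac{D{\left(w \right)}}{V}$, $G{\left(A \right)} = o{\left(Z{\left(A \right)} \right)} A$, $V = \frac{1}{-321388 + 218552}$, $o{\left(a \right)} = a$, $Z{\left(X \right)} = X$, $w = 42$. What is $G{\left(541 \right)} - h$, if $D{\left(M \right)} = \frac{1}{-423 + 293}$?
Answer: $\frac{18972847}{65} \approx 2.9189 \cdot 10^{5}$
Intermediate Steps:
$D{\left(M \right)} = - \frac{1}{130}$ ($D{\left(M \right)} = \frac{1}{-130} = - \frac{1}{130}$)
$V = - \frac{1}{102836}$ ($V = \frac{1}{-102836} = - \frac{1}{102836} \approx -9.7242 \cdot 10^{-6}$)
$G{\left(A \right)} = A^{2}$ ($G{\left(A \right)} = A A = A^{2}$)
$h = \frac{51418}{65}$ ($h = - \frac{1}{130 \left(- \frac{1}{102836}\right)} = \left(- \frac{1}{130}\right) \left(-102836\right) = \frac{51418}{65} \approx 791.05$)
$G{\left(541 \right)} - h = 541^{2} - \frac{51418}{65} = 292681 - \frac{51418}{65} = \frac{18972847}{65}$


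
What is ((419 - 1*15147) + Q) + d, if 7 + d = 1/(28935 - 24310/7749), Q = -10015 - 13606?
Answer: -8599146892031/224193005 ≈ -38356.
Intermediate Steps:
Q = -23621
d = -1569343286/224193005 (d = -7 + 1/(28935 - 24310/7749) = -7 + 1/(224193005/7749) = -7 + 7749/224193005 = -1569343286/224193005 ≈ -7.0000)
((419 - 1*15147) + Q) + d = ((419 - 1*15147) - 23621) - 1569343286/224193005 = ((419 - 15147) - 23621) - 1569343286/224193005 = (-14728 - 23621) - 1569343286/224193005 = -38349 - 1569343286/224193005 = -8599146892031/224193005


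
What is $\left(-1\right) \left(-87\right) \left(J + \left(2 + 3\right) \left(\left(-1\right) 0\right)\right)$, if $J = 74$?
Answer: $6438$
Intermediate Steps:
$\left(-1\right) \left(-87\right) \left(J + \left(2 + 3\right) \left(\left(-1\right) 0\right)\right) = \left(-1\right) \left(-87\right) \left(74 + \left(2 + 3\right) \left(\left(-1\right) 0\right)\right) = 87 \left(74 + 5 \cdot 0\right) = 87 \left(74 + 0\right) = 87 \cdot 74 = 6438$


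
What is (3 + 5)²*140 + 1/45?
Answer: 403201/45 ≈ 8960.0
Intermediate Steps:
(3 + 5)²*140 + 1/45 = 8²*140 + 1/45 = 64*140 + 1/45 = 8960 + 1/45 = 403201/45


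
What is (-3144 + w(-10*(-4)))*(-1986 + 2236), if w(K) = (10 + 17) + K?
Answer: -769250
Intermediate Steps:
w(K) = 27 + K
(-3144 + w(-10*(-4)))*(-1986 + 2236) = (-3144 + (27 - 10*(-4)))*(-1986 + 2236) = (-3144 + (27 + 40))*250 = (-3144 + 67)*250 = -3077*250 = -769250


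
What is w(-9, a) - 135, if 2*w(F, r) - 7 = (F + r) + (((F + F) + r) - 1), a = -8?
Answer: -307/2 ≈ -153.50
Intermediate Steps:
w(F, r) = 3 + r + 3*F/2 (w(F, r) = 7/2 + ((F + r) + (((F + F) + r) - 1))/2 = 7/2 + ((F + r) + ((2*F + r) - 1))/2 = 7/2 + ((F + r) + ((r + 2*F) - 1))/2 = 7/2 + ((F + r) + (-1 + r + 2*F))/2 = 7/2 + (-1 + 2*r + 3*F)/2 = 7/2 + (-1/2 + r + 3*F/2) = 3 + r + 3*F/2)
w(-9, a) - 135 = (3 - 8 + (3/2)*(-9)) - 135 = (3 - 8 - 27/2) - 135 = -37/2 - 135 = -307/2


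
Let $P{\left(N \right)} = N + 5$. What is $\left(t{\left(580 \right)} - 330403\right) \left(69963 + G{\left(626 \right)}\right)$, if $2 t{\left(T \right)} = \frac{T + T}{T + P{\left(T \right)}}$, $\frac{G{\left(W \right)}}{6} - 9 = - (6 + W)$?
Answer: $- \frac{5098251029175}{233} \approx -2.1881 \cdot 10^{10}$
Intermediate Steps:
$G{\left(W \right)} = 18 - 6 W$ ($G{\left(W \right)} = 54 + 6 \left(- (6 + W)\right) = 54 + 6 \left(-6 - W\right) = 54 - \left(36 + 6 W\right) = 18 - 6 W$)
$P{\left(N \right)} = 5 + N$
$t{\left(T \right)} = \frac{T}{5 + 2 T}$ ($t{\left(T \right)} = \frac{\left(T + T\right) \frac{1}{T + \left(5 + T\right)}}{2} = \frac{2 T \frac{1}{5 + 2 T}}{2} = \frac{T}{5 + 2 T}$)
$\left(t{\left(580 \right)} - 330403\right) \left(69963 + G{\left(626 \right)}\right) = \left(\frac{580}{5 + 2 \cdot 580} - 330403\right) \left(69963 + \left(18 - 3756\right)\right) = \left(\frac{580}{5 + 1160} - 330403\right) \left(69963 + \left(18 - 3756\right)\right) = \left(\frac{580}{1165} - 330403\right) \left(69963 - 3738\right) = \left(580 \cdot \frac{1}{1165} - 330403\right) 66225 = \left(\frac{116}{233} - 330403\right) 66225 = \left(- \frac{76983783}{233}\right) 66225 = - \frac{5098251029175}{233}$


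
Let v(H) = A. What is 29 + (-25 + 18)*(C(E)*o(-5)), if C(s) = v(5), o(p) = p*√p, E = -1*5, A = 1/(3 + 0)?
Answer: 29 + 35*I*√5/3 ≈ 29.0 + 26.087*I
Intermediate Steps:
A = ⅓ (A = 1/3 = ⅓ ≈ 0.33333)
E = -5
o(p) = p^(3/2)
v(H) = ⅓
C(s) = ⅓
29 + (-25 + 18)*(C(E)*o(-5)) = 29 + (-25 + 18)*((-5)^(3/2)/3) = 29 - 7*(-5*I*√5)/3 = 29 - (-35)*I*√5/3 = 29 + 35*I*√5/3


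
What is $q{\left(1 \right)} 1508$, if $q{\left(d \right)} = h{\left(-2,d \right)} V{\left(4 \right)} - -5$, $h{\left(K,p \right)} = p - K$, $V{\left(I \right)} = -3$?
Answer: $-6032$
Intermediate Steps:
$q{\left(d \right)} = -1 - 3 d$ ($q{\left(d \right)} = \left(d - -2\right) \left(-3\right) - -5 = \left(d + 2\right) \left(-3\right) + 5 = \left(2 + d\right) \left(-3\right) + 5 = \left(-6 - 3 d\right) + 5 = -1 - 3 d$)
$q{\left(1 \right)} 1508 = \left(-1 - 3\right) 1508 = \left(-4\right) 1508 = -6032$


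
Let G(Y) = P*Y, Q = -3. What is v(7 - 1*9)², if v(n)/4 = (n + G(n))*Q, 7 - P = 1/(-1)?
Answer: 46656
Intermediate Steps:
P = 8 (P = 7 - 1/(-1) = 7 - 1*(-1) = 7 + 1 = 8)
G(Y) = 8*Y
v(n) = -108*n (v(n) = 4*((n + 8*n)*(-3)) = 4*((9*n)*(-3)) = 4*(-27*n) = -108*n)
v(7 - 1*9)² = (-108*(7 - 1*9))² = (-108*(7 - 9))² = (-108*(-2))² = 216² = 46656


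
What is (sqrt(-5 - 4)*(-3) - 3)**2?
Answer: -72 + 54*I ≈ -72.0 + 54.0*I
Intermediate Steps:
(sqrt(-5 - 4)*(-3) - 3)**2 = (sqrt(-9)*(-3) - 3)**2 = ((3*I)*(-3) - 3)**2 = (-9*I - 3)**2 = (-3 - 9*I)**2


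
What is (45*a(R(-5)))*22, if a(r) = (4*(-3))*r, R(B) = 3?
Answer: -35640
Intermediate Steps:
a(r) = -12*r
(45*a(R(-5)))*22 = (45*(-12*3))*22 = (45*(-36))*22 = -1620*22 = -35640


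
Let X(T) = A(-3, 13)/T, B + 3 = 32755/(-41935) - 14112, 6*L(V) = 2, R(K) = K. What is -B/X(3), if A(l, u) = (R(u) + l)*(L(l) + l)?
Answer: -66593844/41935 ≈ -1588.0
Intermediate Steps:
L(V) = ⅓ (L(V) = (⅙)*2 = ⅓)
B = -118389056/8387 (B = -3 + (32755/(-41935) - 14112) = -3 + (32755*(-1/41935) - 14112) = -3 + (-6551/8387 - 14112) = -3 - 118363895/8387 = -118389056/8387 ≈ -14116.)
A(l, u) = (⅓ + l)*(l + u) (A(l, u) = (u + l)*(⅓ + l) = (l + u)*(⅓ + l) = (⅓ + l)*(l + u))
X(T) = -80/(3*T) (X(T) = ((-3)² + (⅓)*(-3) + (⅓)*13 - 3*13)/T = (9 - 1 + 13/3 - 39)/T = -80/(3*T))
-B/X(3) = -(-118389056)/(8387*((-80/3/3))) = -(-118389056)/(8387*((-80/3*⅓))) = -(-118389056)/(8387*(-80/9)) = -(-118389056)*(-9)/(8387*80) = -1*66593844/41935 = -66593844/41935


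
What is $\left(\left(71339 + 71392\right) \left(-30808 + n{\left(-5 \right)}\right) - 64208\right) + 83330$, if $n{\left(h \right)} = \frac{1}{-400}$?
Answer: $- \frac{1758895153131}{400} \approx -4.3972 \cdot 10^{9}$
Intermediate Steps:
$n{\left(h \right)} = - \frac{1}{400}$
$\left(\left(71339 + 71392\right) \left(-30808 + n{\left(-5 \right)}\right) - 64208\right) + 83330 = \left(\left(71339 + 71392\right) \left(-30808 - \frac{1}{400}\right) - 64208\right) + 83330 = \left(142731 \left(- \frac{12323201}{400}\right) - 64208\right) + 83330 = \left(- \frac{1758902801931}{400} - 64208\right) + 83330 = - \frac{1758928485131}{400} + 83330 = - \frac{1758895153131}{400}$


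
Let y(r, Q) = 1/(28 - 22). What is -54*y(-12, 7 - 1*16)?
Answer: -9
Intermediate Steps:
y(r, Q) = 1/6
-54*y(-12, 7 - 1*16) = -54*1/6 = -9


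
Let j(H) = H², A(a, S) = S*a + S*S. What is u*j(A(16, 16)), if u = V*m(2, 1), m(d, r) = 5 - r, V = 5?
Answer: 5242880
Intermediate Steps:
u = 20 (u = 5*(5 - 1*1) = 5*(5 - 1) = 5*4 = 20)
A(a, S) = S² + S*a (A(a, S) = S*a + S² = S² + S*a)
u*j(A(16, 16)) = 20*(16*(16 + 16))² = 20*(16*32)² = 20*512² = 20*262144 = 5242880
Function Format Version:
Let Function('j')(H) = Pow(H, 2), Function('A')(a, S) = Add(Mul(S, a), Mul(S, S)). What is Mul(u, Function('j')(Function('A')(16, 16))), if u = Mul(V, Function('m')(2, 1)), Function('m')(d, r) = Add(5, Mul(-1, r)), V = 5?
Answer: 5242880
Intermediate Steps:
u = 20 (u = Mul(5, Add(5, Mul(-1, 1))) = Mul(5, Add(5, -1)) = Mul(5, 4) = 20)
Function('A')(a, S) = Add(Pow(S, 2), Mul(S, a)) (Function('A')(a, S) = Add(Mul(S, a), Pow(S, 2)) = Add(Pow(S, 2), Mul(S, a)))
Mul(u, Function('j')(Function('A')(16, 16))) = Mul(20, Pow(Mul(16, Add(16, 16)), 2)) = Mul(20, Pow(Mul(16, 32), 2)) = Mul(20, Pow(512, 2)) = Mul(20, 262144) = 5242880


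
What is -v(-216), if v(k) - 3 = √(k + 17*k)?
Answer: -3 - 36*I*√3 ≈ -3.0 - 62.354*I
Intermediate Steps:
v(k) = 3 + 3*√2*√k (v(k) = 3 + √(k + 17*k) = 3 + √(18*k) = 3 + 3*√2*√k)
-v(-216) = -(3 + 3*√2*√(-216)) = -(3 + 3*√2*(6*I*√6)) = -(3 + 36*I*√3) = -3 - 36*I*√3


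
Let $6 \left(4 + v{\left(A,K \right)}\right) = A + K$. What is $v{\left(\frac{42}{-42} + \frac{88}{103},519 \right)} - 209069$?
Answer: $- \frac{21525612}{103} \approx -2.0899 \cdot 10^{5}$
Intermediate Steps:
$v{\left(A,K \right)} = -4 + \frac{A}{6} + \frac{K}{6}$ ($v{\left(A,K \right)} = -4 + \frac{A + K}{6} = -4 + \left(\frac{A}{6} + \frac{K}{6}\right) = -4 + \frac{A}{6} + \frac{K}{6}$)
$v{\left(\frac{42}{-42} + \frac{88}{103},519 \right)} - 209069 = \left(-4 + \frac{\frac{42}{-42} + \frac{88}{103}}{6} + \frac{1}{6} \cdot 519\right) - 209069 = \left(-4 + \frac{42 \left(- \frac{1}{42}\right) + 88 \cdot \frac{1}{103}}{6} + \frac{173}{2}\right) - 209069 = \left(-4 + \frac{-1 + \frac{88}{103}}{6} + \frac{173}{2}\right) - 209069 = \left(-4 + \frac{1}{6} \left(- \frac{15}{103}\right) + \frac{173}{2}\right) - 209069 = \left(-4 - \frac{5}{206} + \frac{173}{2}\right) - 209069 = \frac{8495}{103} - 209069 = - \frac{21525612}{103}$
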